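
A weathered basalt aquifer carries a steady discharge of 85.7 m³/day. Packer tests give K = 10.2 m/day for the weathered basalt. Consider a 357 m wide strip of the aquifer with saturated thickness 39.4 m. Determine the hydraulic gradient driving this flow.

Cross-sectional area A = 357 × 39.4 = 14066 m².
From Q = K·A·i, i = Q / (K·A) = 85.7 / (10.20 × 14066) = 0.0005973.

0.000597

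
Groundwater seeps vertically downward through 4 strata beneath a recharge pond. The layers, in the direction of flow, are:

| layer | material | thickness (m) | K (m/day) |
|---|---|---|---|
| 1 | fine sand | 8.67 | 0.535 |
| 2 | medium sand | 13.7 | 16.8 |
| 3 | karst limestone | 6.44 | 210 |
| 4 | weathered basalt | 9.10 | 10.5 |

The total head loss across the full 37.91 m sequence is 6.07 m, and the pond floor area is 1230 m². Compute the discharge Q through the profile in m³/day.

Flow is perpendicular to layering, so the layers act in series and the equivalent K is the thickness-weighted harmonic mean.
Total thickness L = 8.67 + 13.7 + 6.44 + 9.10 = 37.91 m.
Σ(b_i/K_i) = 8.67/0.535 + 13.7/16.8 + 6.44/210 + 9.10/10.5 = 17.92 d.
K_eq = L / Σ(b_i/K_i) = 37.91 / 17.92 = 2.116 m/day.
Q = K_eq · A · (Δh/L) = 2.116 × 1230 × (6.07/37.91) = 416.7 m³/day.

417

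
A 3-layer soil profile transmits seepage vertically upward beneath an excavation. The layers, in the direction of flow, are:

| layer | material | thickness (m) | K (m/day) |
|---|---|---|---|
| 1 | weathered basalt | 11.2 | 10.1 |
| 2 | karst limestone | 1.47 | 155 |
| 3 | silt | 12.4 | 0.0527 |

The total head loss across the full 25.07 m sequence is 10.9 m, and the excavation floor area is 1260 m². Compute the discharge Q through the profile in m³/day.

Flow is perpendicular to layering, so the layers act in series and the equivalent K is the thickness-weighted harmonic mean.
Total thickness L = 11.2 + 1.47 + 12.4 = 25.07 m.
Σ(b_i/K_i) = 11.2/10.1 + 1.47/155 + 12.4/0.0527 = 236.4 d.
K_eq = L / Σ(b_i/K_i) = 25.07 / 236.4 = 0.1060 m/day.
Q = K_eq · A · (Δh/L) = 0.1060 × 1260 × (10.9/25.07) = 58.09 m³/day.

58.1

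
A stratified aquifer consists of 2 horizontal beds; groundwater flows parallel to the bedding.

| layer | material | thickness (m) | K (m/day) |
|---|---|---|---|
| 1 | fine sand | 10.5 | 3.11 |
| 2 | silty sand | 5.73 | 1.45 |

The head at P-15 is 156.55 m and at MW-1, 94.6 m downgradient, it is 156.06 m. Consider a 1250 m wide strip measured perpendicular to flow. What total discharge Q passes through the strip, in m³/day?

265

Flow is parallel to layering, so each bed carries its own Darcy discharge and the transmissivities add.
Σ(K_i·b_i) = 3.11×10.5 + 1.45×5.73 = 40.96 m²/day.
Hydraulic gradient i = (156.55 − 156.06) / 94.6 = 0.49 / 94.6 = 0.005180.
Q = Σ(K_i·b_i) · W · i = 40.96 × 1250 × 0.005180 = 265.2 m³/day.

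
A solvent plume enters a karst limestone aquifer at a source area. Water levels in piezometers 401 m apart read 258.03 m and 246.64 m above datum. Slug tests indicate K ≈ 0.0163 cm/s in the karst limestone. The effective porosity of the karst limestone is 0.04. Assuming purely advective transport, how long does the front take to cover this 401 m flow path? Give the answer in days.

Convert K: 0.0163 cm/s × 864 = 14.08 m/day.
Hydraulic gradient i = (258.03 − 246.64) / 401 = 11.39 / 401 = 0.02840.
Darcy flux q = K · i = 14.08 × 0.02840 = 0.4000 m/day.
Seepage velocity v = q / n_e = 0.4000 / 0.04 = 10.00 m/day.
Travel time t = L / v = 401 / 10.00 = 40.10 days.

40.1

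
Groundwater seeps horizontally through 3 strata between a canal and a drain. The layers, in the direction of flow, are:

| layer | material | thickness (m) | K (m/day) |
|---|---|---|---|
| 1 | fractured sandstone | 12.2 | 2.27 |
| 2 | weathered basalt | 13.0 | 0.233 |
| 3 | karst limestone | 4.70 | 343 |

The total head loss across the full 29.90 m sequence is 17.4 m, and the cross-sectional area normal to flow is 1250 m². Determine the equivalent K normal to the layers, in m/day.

Flow is perpendicular to layering, so the layers act in series and the equivalent K is the thickness-weighted harmonic mean.
Total thickness L = 12.2 + 13.0 + 4.70 = 29.90 m.
Σ(b_i/K_i) = 12.2/2.27 + 13.0/0.233 + 4.70/343 = 61.18 d.
K_eq = L / Σ(b_i/K_i) = 29.90 / 61.18 = 0.4887 m/day.

0.489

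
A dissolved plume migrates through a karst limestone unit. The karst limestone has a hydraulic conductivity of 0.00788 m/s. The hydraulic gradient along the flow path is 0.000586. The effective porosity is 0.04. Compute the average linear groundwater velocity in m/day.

9.97

Convert K: 0.00788 m/s × 86400 = 680.8 m/day.
Hydraulic gradient i = 0.000586.
Darcy flux q = K · i = 680.8 × 0.0005860 = 0.3990 m/day.
Seepage velocity v = q / n_e = 0.3990 / 0.04 = 9.974 m/day.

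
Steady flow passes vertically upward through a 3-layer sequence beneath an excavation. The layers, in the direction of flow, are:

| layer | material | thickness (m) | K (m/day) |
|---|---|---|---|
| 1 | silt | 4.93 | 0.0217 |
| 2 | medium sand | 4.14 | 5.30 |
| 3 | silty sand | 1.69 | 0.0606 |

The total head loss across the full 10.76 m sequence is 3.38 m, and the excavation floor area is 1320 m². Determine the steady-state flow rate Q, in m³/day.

17.4

Flow is perpendicular to layering, so the layers act in series and the equivalent K is the thickness-weighted harmonic mean.
Total thickness L = 4.93 + 4.14 + 1.69 = 10.76 m.
Σ(b_i/K_i) = 4.93/0.0217 + 4.14/5.30 + 1.69/0.0606 = 255.9 d.
K_eq = L / Σ(b_i/K_i) = 10.76 / 255.9 = 0.04205 m/day.
Q = K_eq · A · (Δh/L) = 0.04205 × 1320 × (3.38/10.76) = 17.44 m³/day.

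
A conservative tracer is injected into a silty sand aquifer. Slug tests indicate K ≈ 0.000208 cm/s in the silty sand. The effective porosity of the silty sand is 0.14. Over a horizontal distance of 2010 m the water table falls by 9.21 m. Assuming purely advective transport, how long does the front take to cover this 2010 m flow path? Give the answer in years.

936

Convert K: 0.000208 cm/s × 864 = 0.1797 m/day.
Hydraulic gradient i = Δh / L = 9.21 / 2010 = 0.004582.
Darcy flux q = K · i = 0.1797 × 0.004582 = 0.0008235 m/day.
Seepage velocity v = q / n_e = 0.0008235 / 0.14 = 0.005882 m/day.
Travel time t = L / v = 2010 / 0.005882 = 3.417e+05 days = 935.6 years.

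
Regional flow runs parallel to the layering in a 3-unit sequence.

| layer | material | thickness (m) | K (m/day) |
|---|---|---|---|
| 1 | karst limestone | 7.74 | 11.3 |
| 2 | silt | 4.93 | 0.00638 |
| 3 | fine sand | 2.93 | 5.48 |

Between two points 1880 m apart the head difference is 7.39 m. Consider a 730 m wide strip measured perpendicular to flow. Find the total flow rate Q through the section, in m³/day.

Flow is parallel to layering, so each bed carries its own Darcy discharge and the transmissivities add.
Σ(K_i·b_i) = 11.3×7.74 + 0.00638×4.93 + 5.48×2.93 = 103.5 m²/day.
Hydraulic gradient i = Δh / L = 7.39 / 1880 = 0.003931.
Q = Σ(K_i·b_i) · W · i = 103.5 × 730 × 0.003931 = 297.1 m³/day.

297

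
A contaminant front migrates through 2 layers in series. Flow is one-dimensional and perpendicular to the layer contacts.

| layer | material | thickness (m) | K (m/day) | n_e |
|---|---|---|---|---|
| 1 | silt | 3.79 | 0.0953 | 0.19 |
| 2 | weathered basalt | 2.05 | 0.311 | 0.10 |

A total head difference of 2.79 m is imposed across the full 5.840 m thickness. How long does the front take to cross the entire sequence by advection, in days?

With flow normal to the layers, continuity requires the same specific discharge q through every layer.
Σ(b_i/K_i) = 3.79/0.0953 + 2.05/0.311 = 46.36 d.
q = Δh / Σ(b_i/K_i) = 2.79 / 46.36 = 0.06018 m/day.
In each layer the seepage velocity is v_i = q/n_i, so the layer transit time is t_i = b_i·n_i / q:
  layer 1 (silt): t_1 = 3.79 × 0.19 / 0.06018 = 11.97 d
  layer 2 (weathered basalt): t_2 = 2.05 × 0.10 / 0.06018 = 3.406 d
Total t = Σ t_i = 15.37 days.

15.4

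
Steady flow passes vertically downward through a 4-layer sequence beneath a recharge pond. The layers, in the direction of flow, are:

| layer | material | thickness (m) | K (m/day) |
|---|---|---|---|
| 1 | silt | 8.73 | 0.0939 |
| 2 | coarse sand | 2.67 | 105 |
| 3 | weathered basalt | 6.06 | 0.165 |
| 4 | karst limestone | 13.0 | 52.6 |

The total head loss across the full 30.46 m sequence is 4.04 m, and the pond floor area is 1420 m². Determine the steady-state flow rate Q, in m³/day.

Flow is perpendicular to layering, so the layers act in series and the equivalent K is the thickness-weighted harmonic mean.
Total thickness L = 8.73 + 2.67 + 6.06 + 13.0 = 30.46 m.
Σ(b_i/K_i) = 8.73/0.0939 + 2.67/105 + 6.06/0.165 + 13.0/52.6 = 130.0 d.
K_eq = L / Σ(b_i/K_i) = 30.46 / 130.0 = 0.2344 m/day.
Q = K_eq · A · (Δh/L) = 0.2344 × 1420 × (4.04/30.46) = 44.14 m³/day.

44.1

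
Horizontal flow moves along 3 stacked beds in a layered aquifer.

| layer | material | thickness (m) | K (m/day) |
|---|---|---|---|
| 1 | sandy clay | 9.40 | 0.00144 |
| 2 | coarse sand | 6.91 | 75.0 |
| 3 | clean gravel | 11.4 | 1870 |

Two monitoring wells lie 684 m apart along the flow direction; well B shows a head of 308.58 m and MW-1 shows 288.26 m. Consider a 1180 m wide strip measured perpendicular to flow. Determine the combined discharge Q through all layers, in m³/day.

765000

Flow is parallel to layering, so each bed carries its own Darcy discharge and the transmissivities add.
Σ(K_i·b_i) = 0.00144×9.40 + 75.0×6.91 + 1870×11.4 = 21836 m²/day.
Hydraulic gradient i = (308.58 − 288.26) / 684 = 20.32 / 684 = 0.02971.
Q = Σ(K_i·b_i) · W · i = 21836 × 1180 × 0.02971 = 7.655e+05 m³/day.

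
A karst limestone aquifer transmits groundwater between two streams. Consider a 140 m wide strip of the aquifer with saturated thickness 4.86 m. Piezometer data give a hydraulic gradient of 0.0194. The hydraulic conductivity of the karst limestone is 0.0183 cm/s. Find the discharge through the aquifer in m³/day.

Convert K: 0.0183 cm/s × 864 = 15.81 m/day.
Cross-sectional area A = 140 × 4.86 = 680.4 m².
Hydraulic gradient i = 0.0194.
Darcy's law: Q = K · A · i = 15.81 × 680.4 × 0.01940 = 208.7 m³/day.

209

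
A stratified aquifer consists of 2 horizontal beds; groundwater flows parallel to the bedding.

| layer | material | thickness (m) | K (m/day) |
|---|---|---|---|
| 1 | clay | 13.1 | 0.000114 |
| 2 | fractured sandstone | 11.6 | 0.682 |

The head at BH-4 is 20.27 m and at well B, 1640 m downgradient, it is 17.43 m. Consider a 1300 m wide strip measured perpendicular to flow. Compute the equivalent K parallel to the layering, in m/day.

Flow is parallel to layering, so each bed carries its own Darcy discharge and the transmissivities add.
Σ(K_i·b_i) = 0.000114×13.1 + 0.682×11.6 = 7.913 m²/day.
Total thickness b = 24.70 m, so K_eq = Σ(K_i·b_i)/b = 0.3204 m/day.

0.320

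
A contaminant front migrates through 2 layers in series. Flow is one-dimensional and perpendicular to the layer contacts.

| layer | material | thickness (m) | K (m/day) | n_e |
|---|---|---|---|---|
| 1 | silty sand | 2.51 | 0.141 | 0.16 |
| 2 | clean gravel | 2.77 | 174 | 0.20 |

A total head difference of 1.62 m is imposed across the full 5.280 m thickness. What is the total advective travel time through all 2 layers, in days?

With flow normal to the layers, continuity requires the same specific discharge q through every layer.
Σ(b_i/K_i) = 2.51/0.141 + 2.77/174 = 17.82 d.
q = Δh / Σ(b_i/K_i) = 1.62 / 17.82 = 0.09092 m/day.
In each layer the seepage velocity is v_i = q/n_i, so the layer transit time is t_i = b_i·n_i / q:
  layer 1 (silty sand): t_1 = 2.51 × 0.16 / 0.09092 = 4.417 d
  layer 2 (clean gravel): t_2 = 2.77 × 0.20 / 0.09092 = 6.093 d
Total t = Σ t_i = 10.51 days.

10.5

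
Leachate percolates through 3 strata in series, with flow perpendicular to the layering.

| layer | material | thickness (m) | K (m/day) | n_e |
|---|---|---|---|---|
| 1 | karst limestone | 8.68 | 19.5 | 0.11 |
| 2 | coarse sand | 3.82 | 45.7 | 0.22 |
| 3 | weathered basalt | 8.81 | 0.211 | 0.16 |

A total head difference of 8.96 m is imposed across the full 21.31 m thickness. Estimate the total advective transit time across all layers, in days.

With flow normal to the layers, continuity requires the same specific discharge q through every layer.
Σ(b_i/K_i) = 8.68/19.5 + 3.82/45.7 + 8.81/0.211 = 42.28 d.
q = Δh / Σ(b_i/K_i) = 8.96 / 42.28 = 0.2119 m/day.
In each layer the seepage velocity is v_i = q/n_i, so the layer transit time is t_i = b_i·n_i / q:
  layer 1 (karst limestone): t_1 = 8.68 × 0.11 / 0.2119 = 4.506 d
  layer 2 (coarse sand): t_2 = 3.82 × 0.22 / 0.2119 = 3.966 d
  layer 3 (weathered basalt): t_3 = 8.81 × 0.16 / 0.2119 = 6.652 d
Total t = Σ t_i = 15.12 days.

15.1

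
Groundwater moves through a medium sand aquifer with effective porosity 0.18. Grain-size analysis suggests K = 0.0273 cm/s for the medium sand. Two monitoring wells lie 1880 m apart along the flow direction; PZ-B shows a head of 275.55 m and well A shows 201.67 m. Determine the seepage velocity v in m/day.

Convert K: 0.0273 cm/s × 864 = 23.59 m/day.
Hydraulic gradient i = (275.55 − 201.67) / 1880 = 73.88 / 1880 = 0.03930.
Darcy flux q = K · i = 23.59 × 0.03930 = 0.9269 m/day.
Seepage velocity v = q / n_e = 0.9269 / 0.18 = 5.150 m/day.

5.15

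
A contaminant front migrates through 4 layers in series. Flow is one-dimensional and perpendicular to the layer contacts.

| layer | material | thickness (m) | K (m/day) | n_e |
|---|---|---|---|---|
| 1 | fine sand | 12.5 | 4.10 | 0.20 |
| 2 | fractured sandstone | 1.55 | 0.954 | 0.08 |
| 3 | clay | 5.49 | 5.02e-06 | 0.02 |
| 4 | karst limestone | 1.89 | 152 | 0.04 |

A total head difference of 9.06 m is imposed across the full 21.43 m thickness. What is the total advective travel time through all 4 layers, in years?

928

With flow normal to the layers, continuity requires the same specific discharge q through every layer.
Σ(b_i/K_i) = 12.5/4.10 + 1.55/0.954 + 5.49/5.02e-06 + 1.89/152 = 1.094e+06 d.
q = Δh / Σ(b_i/K_i) = 9.06 / 1.094e+06 = 8.284e-06 m/day.
In each layer the seepage velocity is v_i = q/n_i, so the layer transit time is t_i = b_i·n_i / q:
  layer 1 (fine sand): t_1 = 12.5 × 0.20 / 8.284e-06 = 3.018e+05 d
  layer 2 (fractured sandstone): t_2 = 1.55 × 0.08 / 8.284e-06 = 14968 d
  layer 3 (clay): t_3 = 5.49 × 0.02 / 8.284e-06 = 13254 d
  layer 4 (karst limestone): t_4 = 1.89 × 0.04 / 8.284e-06 = 9126 d
Total t = Σ t_i = 3.391e+05 days = 928.5 years.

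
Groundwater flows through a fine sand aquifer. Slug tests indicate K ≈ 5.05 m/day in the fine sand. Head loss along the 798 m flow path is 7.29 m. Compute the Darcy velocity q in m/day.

Hydraulic gradient i = Δh / L = 7.29 / 798 = 0.009135.
Specific discharge q = K · i = 5.050 × 0.009135 = 0.04613 m/day.

0.0461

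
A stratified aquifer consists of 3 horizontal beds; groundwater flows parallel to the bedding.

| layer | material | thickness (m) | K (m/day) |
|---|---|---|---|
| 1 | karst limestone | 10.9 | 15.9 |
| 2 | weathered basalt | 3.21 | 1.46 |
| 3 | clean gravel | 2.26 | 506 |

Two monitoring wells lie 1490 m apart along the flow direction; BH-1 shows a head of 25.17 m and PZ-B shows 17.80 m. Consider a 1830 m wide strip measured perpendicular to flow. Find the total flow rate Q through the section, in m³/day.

Flow is parallel to layering, so each bed carries its own Darcy discharge and the transmissivities add.
Σ(K_i·b_i) = 15.9×10.9 + 1.46×3.21 + 506×2.26 = 1322 m²/day.
Hydraulic gradient i = (25.17 − 17.80) / 1490 = 7.37 / 1490 = 0.004946.
Q = Σ(K_i·b_i) · W · i = 1322 × 1830 × 0.004946 = 11962 m³/day.

12000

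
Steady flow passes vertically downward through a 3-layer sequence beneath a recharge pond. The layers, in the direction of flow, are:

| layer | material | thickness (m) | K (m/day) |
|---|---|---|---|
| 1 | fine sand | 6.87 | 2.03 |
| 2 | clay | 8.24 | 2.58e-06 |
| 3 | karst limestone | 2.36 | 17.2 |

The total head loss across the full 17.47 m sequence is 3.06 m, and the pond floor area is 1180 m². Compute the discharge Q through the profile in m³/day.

0.00113

Flow is perpendicular to layering, so the layers act in series and the equivalent K is the thickness-weighted harmonic mean.
Total thickness L = 6.87 + 8.24 + 2.36 = 17.47 m.
Σ(b_i/K_i) = 6.87/2.03 + 8.24/2.58e-06 + 2.36/17.2 = 3.194e+06 d.
K_eq = L / Σ(b_i/K_i) = 17.47 / 3.194e+06 = 5.470e-06 m/day.
Q = K_eq · A · (Δh/L) = 5.470e-06 × 1180 × (3.06/17.47) = 0.001131 m³/day.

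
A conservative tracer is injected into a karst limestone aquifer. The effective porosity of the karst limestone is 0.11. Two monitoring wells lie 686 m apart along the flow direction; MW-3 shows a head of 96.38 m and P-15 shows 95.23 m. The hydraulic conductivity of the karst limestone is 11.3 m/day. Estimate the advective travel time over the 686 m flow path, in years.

Hydraulic gradient i = (96.38 − 95.23) / 686 = 1.15 / 686 = 0.001676.
Darcy flux q = K · i = 11.30 × 0.001676 = 0.01894 m/day.
Seepage velocity v = q / n_e = 0.01894 / 0.11 = 0.1722 m/day.
Travel time t = L / v = 686 / 0.1722 = 3983 days = 10.91 years.

10.9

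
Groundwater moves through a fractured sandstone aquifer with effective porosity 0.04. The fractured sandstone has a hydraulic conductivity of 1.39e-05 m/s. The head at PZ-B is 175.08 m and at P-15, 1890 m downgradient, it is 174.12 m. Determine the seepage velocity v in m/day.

Convert K: 1.39e-05 m/s × 86400 = 1.201 m/day.
Hydraulic gradient i = (175.08 − 174.12) / 1890 = 0.96 / 1890 = 0.0005079.
Darcy flux q = K · i = 1.201 × 0.0005079 = 0.0006100 m/day.
Seepage velocity v = q / n_e = 0.0006100 / 0.04 = 0.01525 m/day.

0.0153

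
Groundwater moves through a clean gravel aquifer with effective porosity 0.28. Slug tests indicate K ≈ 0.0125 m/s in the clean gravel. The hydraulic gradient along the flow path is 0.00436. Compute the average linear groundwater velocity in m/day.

Convert K: 0.0125 m/s × 86400 = 1080 m/day.
Hydraulic gradient i = 0.00436.
Darcy flux q = K · i = 1080 × 0.004360 = 4.709 m/day.
Seepage velocity v = q / n_e = 4.709 / 0.28 = 16.82 m/day.

16.8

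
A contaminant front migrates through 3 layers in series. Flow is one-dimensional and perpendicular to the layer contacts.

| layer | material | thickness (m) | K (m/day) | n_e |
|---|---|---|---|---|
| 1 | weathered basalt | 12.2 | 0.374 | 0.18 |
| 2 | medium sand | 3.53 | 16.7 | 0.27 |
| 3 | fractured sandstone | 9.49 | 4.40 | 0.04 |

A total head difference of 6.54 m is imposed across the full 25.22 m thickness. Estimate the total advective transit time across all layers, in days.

18.9

With flow normal to the layers, continuity requires the same specific discharge q through every layer.
Σ(b_i/K_i) = 12.2/0.374 + 3.53/16.7 + 9.49/4.40 = 34.99 d.
q = Δh / Σ(b_i/K_i) = 6.54 / 34.99 = 0.1869 m/day.
In each layer the seepage velocity is v_i = q/n_i, so the layer transit time is t_i = b_i·n_i / q:
  layer 1 (weathered basalt): t_1 = 12.2 × 0.18 / 0.1869 = 11.75 d
  layer 2 (medium sand): t_2 = 3.53 × 0.27 / 0.1869 = 5.099 d
  layer 3 (fractured sandstone): t_3 = 9.49 × 0.04 / 0.1869 = 2.031 d
Total t = Σ t_i = 18.88 days.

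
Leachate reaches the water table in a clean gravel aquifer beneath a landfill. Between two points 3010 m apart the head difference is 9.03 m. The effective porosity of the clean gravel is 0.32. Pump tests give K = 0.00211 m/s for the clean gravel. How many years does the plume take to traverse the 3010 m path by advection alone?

4.82

Convert K: 0.00211 m/s × 86400 = 182.3 m/day.
Hydraulic gradient i = Δh / L = 9.03 / 3010 = 0.003000.
Darcy flux q = K · i = 182.3 × 0.003000 = 0.5469 m/day.
Seepage velocity v = q / n_e = 0.5469 / 0.32 = 1.709 m/day.
Travel time t = L / v = 3010 / 1.709 = 1761 days = 4.822 years.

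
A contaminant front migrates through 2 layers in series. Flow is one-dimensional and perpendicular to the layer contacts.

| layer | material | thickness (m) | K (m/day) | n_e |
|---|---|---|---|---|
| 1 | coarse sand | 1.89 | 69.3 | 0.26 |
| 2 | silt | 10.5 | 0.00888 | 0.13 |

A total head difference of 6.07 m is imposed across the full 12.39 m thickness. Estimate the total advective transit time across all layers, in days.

With flow normal to the layers, continuity requires the same specific discharge q through every layer.
Σ(b_i/K_i) = 1.89/69.3 + 10.5/0.00888 = 1182 d.
q = Δh / Σ(b_i/K_i) = 6.07 / 1182 = 0.005133 m/day.
In each layer the seepage velocity is v_i = q/n_i, so the layer transit time is t_i = b_i·n_i / q:
  layer 1 (coarse sand): t_1 = 1.89 × 0.26 / 0.005133 = 95.73 d
  layer 2 (silt): t_2 = 10.5 × 0.13 / 0.005133 = 265.9 d
Total t = Σ t_i = 361.6 days.

362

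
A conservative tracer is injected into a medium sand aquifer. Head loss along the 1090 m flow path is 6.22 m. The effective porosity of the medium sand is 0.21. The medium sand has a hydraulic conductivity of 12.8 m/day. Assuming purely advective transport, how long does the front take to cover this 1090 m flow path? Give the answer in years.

Hydraulic gradient i = Δh / L = 6.22 / 1090 = 0.005706.
Darcy flux q = K · i = 12.80 × 0.005706 = 0.07304 m/day.
Seepage velocity v = q / n_e = 0.07304 / 0.21 = 0.3478 m/day.
Travel time t = L / v = 1090 / 0.3478 = 3134 days = 8.580 years.

8.58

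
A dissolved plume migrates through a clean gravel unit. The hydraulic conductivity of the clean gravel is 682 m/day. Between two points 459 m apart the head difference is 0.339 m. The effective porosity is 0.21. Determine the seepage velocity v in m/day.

Hydraulic gradient i = Δh / L = 0.339 / 459 = 0.0007386.
Darcy flux q = K · i = 682.0 × 0.0007386 = 0.5037 m/day.
Seepage velocity v = q / n_e = 0.5037 / 0.21 = 2.399 m/day.

2.40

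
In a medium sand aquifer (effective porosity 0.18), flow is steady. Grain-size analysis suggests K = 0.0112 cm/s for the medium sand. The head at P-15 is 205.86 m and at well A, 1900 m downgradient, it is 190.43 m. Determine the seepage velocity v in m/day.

0.437

Convert K: 0.0112 cm/s × 864 = 9.677 m/day.
Hydraulic gradient i = (205.86 − 190.43) / 1900 = 15.43 / 1900 = 0.008121.
Darcy flux q = K · i = 9.677 × 0.008121 = 0.07859 m/day.
Seepage velocity v = q / n_e = 0.07859 / 0.18 = 0.4366 m/day.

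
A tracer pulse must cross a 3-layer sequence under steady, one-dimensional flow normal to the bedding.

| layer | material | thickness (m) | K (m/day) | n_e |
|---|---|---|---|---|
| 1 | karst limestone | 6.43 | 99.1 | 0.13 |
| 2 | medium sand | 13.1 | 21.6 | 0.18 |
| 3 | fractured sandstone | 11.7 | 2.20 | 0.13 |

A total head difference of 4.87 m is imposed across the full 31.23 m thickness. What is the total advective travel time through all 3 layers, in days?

5.80

With flow normal to the layers, continuity requires the same specific discharge q through every layer.
Σ(b_i/K_i) = 6.43/99.1 + 13.1/21.6 + 11.7/2.20 = 5.990 d.
q = Δh / Σ(b_i/K_i) = 4.87 / 5.990 = 0.8131 m/day.
In each layer the seepage velocity is v_i = q/n_i, so the layer transit time is t_i = b_i·n_i / q:
  layer 1 (karst limestone): t_1 = 6.43 × 0.13 / 0.8131 = 1.028 d
  layer 2 (medium sand): t_2 = 13.1 × 0.18 / 0.8131 = 2.900 d
  layer 3 (fractured sandstone): t_3 = 11.7 × 0.13 / 0.8131 = 1.871 d
Total t = Σ t_i = 5.799 days.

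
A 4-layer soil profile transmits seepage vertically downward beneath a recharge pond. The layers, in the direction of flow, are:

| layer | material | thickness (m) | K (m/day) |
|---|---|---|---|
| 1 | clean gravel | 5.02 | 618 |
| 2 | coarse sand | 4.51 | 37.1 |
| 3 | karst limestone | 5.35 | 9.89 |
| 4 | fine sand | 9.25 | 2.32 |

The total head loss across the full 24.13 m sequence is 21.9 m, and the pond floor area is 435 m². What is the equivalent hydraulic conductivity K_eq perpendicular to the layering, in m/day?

5.18

Flow is perpendicular to layering, so the layers act in series and the equivalent K is the thickness-weighted harmonic mean.
Total thickness L = 5.02 + 4.51 + 5.35 + 9.25 = 24.13 m.
Σ(b_i/K_i) = 5.02/618 + 4.51/37.1 + 5.35/9.89 + 9.25/2.32 = 4.658 d.
K_eq = L / Σ(b_i/K_i) = 24.13 / 4.658 = 5.181 m/day.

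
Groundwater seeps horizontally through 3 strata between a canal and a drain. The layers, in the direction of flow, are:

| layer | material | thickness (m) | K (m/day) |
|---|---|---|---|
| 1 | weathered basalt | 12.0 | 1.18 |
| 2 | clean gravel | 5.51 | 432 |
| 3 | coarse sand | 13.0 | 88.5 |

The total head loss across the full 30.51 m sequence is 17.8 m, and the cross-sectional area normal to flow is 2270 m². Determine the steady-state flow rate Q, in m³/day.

Flow is perpendicular to layering, so the layers act in series and the equivalent K is the thickness-weighted harmonic mean.
Total thickness L = 12.0 + 5.51 + 13.0 = 30.51 m.
Σ(b_i/K_i) = 12.0/1.18 + 5.51/432 + 13.0/88.5 = 10.33 d.
K_eq = L / Σ(b_i/K_i) = 30.51 / 10.33 = 2.954 m/day.
Q = K_eq · A · (Δh/L) = 2.954 × 2270 × (17.8/30.51) = 3912 m³/day.

3910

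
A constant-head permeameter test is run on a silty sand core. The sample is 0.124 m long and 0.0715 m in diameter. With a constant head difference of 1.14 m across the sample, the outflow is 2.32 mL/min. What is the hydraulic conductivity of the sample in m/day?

Cross-sectional area A = π·(d/2)² = π × (0.0715/2)² = 0.004015 m².
Convert discharge: 2.32 mL/min = 3.867e-08 m³/s.
Darcy's law rearranged: K = Q·L / (A·Δh) = 3.867e-08 × 0.124 / (0.004015 × 1.14) = 1.047e-06 m/s = 0.09050 m/day.

0.0905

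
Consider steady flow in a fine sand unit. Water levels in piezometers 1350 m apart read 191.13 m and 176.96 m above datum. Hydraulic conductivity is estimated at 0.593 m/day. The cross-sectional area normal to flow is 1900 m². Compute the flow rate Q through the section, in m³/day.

Hydraulic gradient i = (191.13 − 176.96) / 1350 = 14.17 / 1350 = 0.01050.
Darcy's law: Q = K · A · i = 0.5930 × 1900 × 0.01050 = 11.83 m³/day.

11.8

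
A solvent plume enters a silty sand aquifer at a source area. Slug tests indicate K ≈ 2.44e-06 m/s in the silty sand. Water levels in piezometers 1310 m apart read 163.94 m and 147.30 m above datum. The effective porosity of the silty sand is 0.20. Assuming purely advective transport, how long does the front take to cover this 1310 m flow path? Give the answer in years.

Convert K: 2.44e-06 m/s × 86400 = 0.2108 m/day.
Hydraulic gradient i = (163.94 − 147.30) / 1310 = 16.64 / 1310 = 0.01270.
Darcy flux q = K · i = 0.2108 × 0.01270 = 0.002678 m/day.
Seepage velocity v = q / n_e = 0.002678 / 0.20 = 0.01339 m/day.
Travel time t = L / v = 1310 / 0.01339 = 97840 days = 267.9 years.

268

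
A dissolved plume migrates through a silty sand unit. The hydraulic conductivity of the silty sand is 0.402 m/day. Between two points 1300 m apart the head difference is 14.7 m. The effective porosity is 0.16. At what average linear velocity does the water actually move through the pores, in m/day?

Hydraulic gradient i = Δh / L = 14.7 / 1300 = 0.01131.
Darcy flux q = K · i = 0.4020 × 0.01131 = 0.004546 m/day.
Seepage velocity v = q / n_e = 0.004546 / 0.16 = 0.02841 m/day.

0.0284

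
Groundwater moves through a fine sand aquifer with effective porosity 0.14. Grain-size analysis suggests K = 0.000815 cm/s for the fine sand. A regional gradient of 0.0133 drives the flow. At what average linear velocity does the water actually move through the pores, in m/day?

0.0669

Convert K: 0.000815 cm/s × 864 = 0.7042 m/day.
Hydraulic gradient i = 0.0133.
Darcy flux q = K · i = 0.7042 × 0.01330 = 0.009365 m/day.
Seepage velocity v = q / n_e = 0.009365 / 0.14 = 0.06690 m/day.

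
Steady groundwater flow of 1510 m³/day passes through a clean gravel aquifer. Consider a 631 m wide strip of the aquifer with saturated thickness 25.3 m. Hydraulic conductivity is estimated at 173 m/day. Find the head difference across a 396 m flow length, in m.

0.217

Cross-sectional area A = 631 × 25.3 = 15964 m².
From Q = K·A·i, i = Q / (K·A) = 1510 / (173.0 × 15964) = 0.0005467.
Head loss Δh = i · L = 0.0005467 × 396 = 0.2165 m.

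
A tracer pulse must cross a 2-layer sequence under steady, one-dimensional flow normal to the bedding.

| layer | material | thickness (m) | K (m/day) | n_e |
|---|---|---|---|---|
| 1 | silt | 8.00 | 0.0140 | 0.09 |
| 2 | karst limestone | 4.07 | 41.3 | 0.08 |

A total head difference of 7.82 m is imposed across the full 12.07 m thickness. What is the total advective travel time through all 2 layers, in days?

76.4

With flow normal to the layers, continuity requires the same specific discharge q through every layer.
Σ(b_i/K_i) = 8.00/0.0140 + 4.07/41.3 = 571.5 d.
q = Δh / Σ(b_i/K_i) = 7.82 / 571.5 = 0.01368 m/day.
In each layer the seepage velocity is v_i = q/n_i, so the layer transit time is t_i = b_i·n_i / q:
  layer 1 (silt): t_1 = 8.00 × 0.09 / 0.01368 = 52.62 d
  layer 2 (karst limestone): t_2 = 4.07 × 0.08 / 0.01368 = 23.80 d
Total t = Σ t_i = 76.42 days.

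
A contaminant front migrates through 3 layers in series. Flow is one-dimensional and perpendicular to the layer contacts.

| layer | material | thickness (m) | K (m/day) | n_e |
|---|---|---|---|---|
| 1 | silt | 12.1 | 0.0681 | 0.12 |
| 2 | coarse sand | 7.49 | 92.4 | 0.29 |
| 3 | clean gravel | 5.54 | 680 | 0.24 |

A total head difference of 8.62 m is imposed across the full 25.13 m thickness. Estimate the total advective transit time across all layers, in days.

With flow normal to the layers, continuity requires the same specific discharge q through every layer.
Σ(b_i/K_i) = 12.1/0.0681 + 7.49/92.4 + 5.54/680 = 177.8 d.
q = Δh / Σ(b_i/K_i) = 8.62 / 177.8 = 0.04849 m/day.
In each layer the seepage velocity is v_i = q/n_i, so the layer transit time is t_i = b_i·n_i / q:
  layer 1 (silt): t_1 = 12.1 × 0.12 / 0.04849 = 29.94 d
  layer 2 (coarse sand): t_2 = 7.49 × 0.29 / 0.04849 = 44.79 d
  layer 3 (clean gravel): t_3 = 5.54 × 0.24 / 0.04849 = 27.42 d
Total t = Σ t_i = 102.2 days.

102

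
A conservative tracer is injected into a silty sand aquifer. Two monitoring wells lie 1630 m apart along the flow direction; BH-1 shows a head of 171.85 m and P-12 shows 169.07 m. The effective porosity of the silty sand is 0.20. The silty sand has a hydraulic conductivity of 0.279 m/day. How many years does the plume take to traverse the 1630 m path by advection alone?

1880

Hydraulic gradient i = (171.85 − 169.07) / 1630 = 2.78 / 1630 = 0.001706.
Darcy flux q = K · i = 0.2790 × 0.001706 = 0.0004758 m/day.
Seepage velocity v = q / n_e = 0.0004758 / 0.20 = 0.002379 m/day.
Travel time t = L / v = 1630 / 0.002379 = 6.851e+05 days = 1876 years.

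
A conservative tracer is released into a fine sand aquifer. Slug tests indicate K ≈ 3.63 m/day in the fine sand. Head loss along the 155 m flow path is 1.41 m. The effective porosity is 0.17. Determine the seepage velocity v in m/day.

0.194

Hydraulic gradient i = Δh / L = 1.41 / 155 = 0.009097.
Darcy flux q = K · i = 3.630 × 0.009097 = 0.03302 m/day.
Seepage velocity v = q / n_e = 0.03302 / 0.17 = 0.1942 m/day.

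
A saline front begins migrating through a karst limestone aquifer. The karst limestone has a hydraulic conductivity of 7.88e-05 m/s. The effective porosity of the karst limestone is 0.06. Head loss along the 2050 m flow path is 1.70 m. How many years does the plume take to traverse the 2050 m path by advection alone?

Convert K: 7.88e-05 m/s × 86400 = 6.808 m/day.
Hydraulic gradient i = Δh / L = 1.70 / 2050 = 0.0008293.
Darcy flux q = K · i = 6.808 × 0.0008293 = 0.005646 m/day.
Seepage velocity v = q / n_e = 0.005646 / 0.06 = 0.09410 m/day.
Travel time t = L / v = 2050 / 0.09410 = 21786 days = 59.65 years.

59.6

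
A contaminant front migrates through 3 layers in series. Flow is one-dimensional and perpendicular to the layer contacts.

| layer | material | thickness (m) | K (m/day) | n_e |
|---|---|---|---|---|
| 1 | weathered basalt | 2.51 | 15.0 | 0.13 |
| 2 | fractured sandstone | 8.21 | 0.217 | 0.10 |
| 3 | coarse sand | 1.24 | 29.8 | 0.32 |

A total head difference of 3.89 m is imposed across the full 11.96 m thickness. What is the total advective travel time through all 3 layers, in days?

With flow normal to the layers, continuity requires the same specific discharge q through every layer.
Σ(b_i/K_i) = 2.51/15.0 + 8.21/0.217 + 1.24/29.8 = 38.04 d.
q = Δh / Σ(b_i/K_i) = 3.89 / 38.04 = 0.1023 m/day.
In each layer the seepage velocity is v_i = q/n_i, so the layer transit time is t_i = b_i·n_i / q:
  layer 1 (weathered basalt): t_1 = 2.51 × 0.13 / 0.1023 = 3.191 d
  layer 2 (fractured sandstone): t_2 = 8.21 × 0.10 / 0.1023 = 8.029 d
  layer 3 (coarse sand): t_3 = 1.24 × 0.32 / 0.1023 = 3.881 d
Total t = Σ t_i = 15.10 days.

15.1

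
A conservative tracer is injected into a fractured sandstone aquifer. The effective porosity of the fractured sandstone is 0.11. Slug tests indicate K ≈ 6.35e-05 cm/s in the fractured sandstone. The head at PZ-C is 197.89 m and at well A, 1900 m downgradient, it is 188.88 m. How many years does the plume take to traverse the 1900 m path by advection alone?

Convert K: 6.35e-05 cm/s × 864 = 0.05486 m/day.
Hydraulic gradient i = (197.89 − 188.88) / 1900 = 9.01 / 1900 = 0.004742.
Darcy flux q = K · i = 0.05486 × 0.004742 = 0.0002602 m/day.
Seepage velocity v = q / n_e = 0.0002602 / 0.11 = 0.002365 m/day.
Travel time t = L / v = 1900 / 0.002365 = 8.033e+05 days = 2199 years.

2200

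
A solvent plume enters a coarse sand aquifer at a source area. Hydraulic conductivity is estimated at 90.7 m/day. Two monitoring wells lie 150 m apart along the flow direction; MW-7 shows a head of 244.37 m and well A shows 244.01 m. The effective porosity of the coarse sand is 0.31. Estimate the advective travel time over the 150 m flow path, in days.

214

Hydraulic gradient i = (244.37 − 244.01) / 150 = 0.36 / 150 = 0.002400.
Darcy flux q = K · i = 90.70 × 0.002400 = 0.2177 m/day.
Seepage velocity v = q / n_e = 0.2177 / 0.31 = 0.7022 m/day.
Travel time t = L / v = 150 / 0.7022 = 213.6 days.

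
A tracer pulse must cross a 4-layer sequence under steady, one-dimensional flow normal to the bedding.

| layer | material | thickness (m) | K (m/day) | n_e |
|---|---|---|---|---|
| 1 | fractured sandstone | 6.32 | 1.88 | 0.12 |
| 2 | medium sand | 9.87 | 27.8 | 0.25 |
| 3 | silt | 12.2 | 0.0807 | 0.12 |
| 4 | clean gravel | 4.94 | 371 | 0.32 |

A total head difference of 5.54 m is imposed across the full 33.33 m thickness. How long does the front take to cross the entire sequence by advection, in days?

With flow normal to the layers, continuity requires the same specific discharge q through every layer.
Σ(b_i/K_i) = 6.32/1.88 + 9.87/27.8 + 12.2/0.0807 + 4.94/371 = 154.9 d.
q = Δh / Σ(b_i/K_i) = 5.54 / 154.9 = 0.03576 m/day.
In each layer the seepage velocity is v_i = q/n_i, so the layer transit time is t_i = b_i·n_i / q:
  layer 1 (fractured sandstone): t_1 = 6.32 × 0.12 / 0.03576 = 21.21 d
  layer 2 (medium sand): t_2 = 9.87 × 0.25 / 0.03576 = 69.00 d
  layer 3 (silt): t_3 = 12.2 × 0.12 / 0.03576 = 40.94 d
  layer 4 (clean gravel): t_4 = 4.94 × 0.32 / 0.03576 = 44.20 d
Total t = Σ t_i = 175.3 days.

175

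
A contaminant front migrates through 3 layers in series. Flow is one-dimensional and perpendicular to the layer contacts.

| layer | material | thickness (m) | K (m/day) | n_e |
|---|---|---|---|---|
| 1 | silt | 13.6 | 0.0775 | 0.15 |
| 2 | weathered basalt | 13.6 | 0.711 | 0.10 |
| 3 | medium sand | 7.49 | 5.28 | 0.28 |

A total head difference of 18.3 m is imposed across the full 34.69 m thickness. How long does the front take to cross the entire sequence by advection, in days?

58.9

With flow normal to the layers, continuity requires the same specific discharge q through every layer.
Σ(b_i/K_i) = 13.6/0.0775 + 13.6/0.711 + 7.49/5.28 = 196.0 d.
q = Δh / Σ(b_i/K_i) = 18.3 / 196.0 = 0.09335 m/day.
In each layer the seepage velocity is v_i = q/n_i, so the layer transit time is t_i = b_i·n_i / q:
  layer 1 (silt): t_1 = 13.6 × 0.15 / 0.09335 = 21.85 d
  layer 2 (weathered basalt): t_2 = 13.6 × 0.10 / 0.09335 = 14.57 d
  layer 3 (medium sand): t_3 = 7.49 × 0.28 / 0.09335 = 22.47 d
Total t = Σ t_i = 58.89 days.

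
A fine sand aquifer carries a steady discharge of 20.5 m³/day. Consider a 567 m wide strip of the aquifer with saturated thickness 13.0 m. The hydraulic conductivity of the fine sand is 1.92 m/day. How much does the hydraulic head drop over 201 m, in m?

Cross-sectional area A = 567 × 13.0 = 7371 m².
From Q = K·A·i, i = Q / (K·A) = 20.5 / (1.920 × 7371) = 0.001449.
Head loss Δh = i · L = 0.001449 × 201 = 0.2912 m.

0.291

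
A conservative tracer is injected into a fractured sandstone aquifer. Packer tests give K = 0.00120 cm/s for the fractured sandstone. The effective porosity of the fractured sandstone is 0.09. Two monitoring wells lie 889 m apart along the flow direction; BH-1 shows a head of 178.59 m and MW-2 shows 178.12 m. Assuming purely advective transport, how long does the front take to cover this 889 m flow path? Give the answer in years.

Convert K: 0.00120 cm/s × 864 = 1.037 m/day.
Hydraulic gradient i = (178.59 − 178.12) / 889 = 0.47 / 889 = 0.0005287.
Darcy flux q = K · i = 1.037 × 0.0005287 = 0.0005481 m/day.
Seepage velocity v = q / n_e = 0.0005481 / 0.09 = 0.006090 m/day.
Travel time t = L / v = 889 / 0.006090 = 1.460e+05 days = 399.6 years.

400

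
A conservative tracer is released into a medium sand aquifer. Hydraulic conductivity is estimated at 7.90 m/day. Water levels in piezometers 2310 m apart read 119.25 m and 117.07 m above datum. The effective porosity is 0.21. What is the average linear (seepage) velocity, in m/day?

Hydraulic gradient i = (119.25 − 117.07) / 2310 = 2.18 / 2310 = 0.0009437.
Darcy flux q = K · i = 7.900 × 0.0009437 = 0.007455 m/day.
Seepage velocity v = q / n_e = 0.007455 / 0.21 = 0.03550 m/day.

0.0355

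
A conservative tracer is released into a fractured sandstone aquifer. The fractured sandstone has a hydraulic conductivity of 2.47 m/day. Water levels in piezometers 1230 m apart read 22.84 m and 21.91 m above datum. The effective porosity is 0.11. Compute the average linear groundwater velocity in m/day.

Hydraulic gradient i = (22.84 − 21.91) / 1230 = 0.93 / 1230 = 0.0007561.
Darcy flux q = K · i = 2.470 × 0.0007561 = 0.001868 m/day.
Seepage velocity v = q / n_e = 0.001868 / 0.11 = 0.01698 m/day.

0.0170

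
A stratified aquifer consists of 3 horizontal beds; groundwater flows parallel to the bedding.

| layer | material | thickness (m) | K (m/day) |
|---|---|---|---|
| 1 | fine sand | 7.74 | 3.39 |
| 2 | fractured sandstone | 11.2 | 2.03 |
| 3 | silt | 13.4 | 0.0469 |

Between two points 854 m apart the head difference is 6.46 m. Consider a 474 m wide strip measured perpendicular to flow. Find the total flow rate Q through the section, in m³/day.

178

Flow is parallel to layering, so each bed carries its own Darcy discharge and the transmissivities add.
Σ(K_i·b_i) = 3.39×7.74 + 2.03×11.2 + 0.0469×13.4 = 49.60 m²/day.
Hydraulic gradient i = Δh / L = 6.46 / 854 = 0.007564.
Q = Σ(K_i·b_i) · W · i = 49.60 × 474 × 0.007564 = 177.9 m³/day.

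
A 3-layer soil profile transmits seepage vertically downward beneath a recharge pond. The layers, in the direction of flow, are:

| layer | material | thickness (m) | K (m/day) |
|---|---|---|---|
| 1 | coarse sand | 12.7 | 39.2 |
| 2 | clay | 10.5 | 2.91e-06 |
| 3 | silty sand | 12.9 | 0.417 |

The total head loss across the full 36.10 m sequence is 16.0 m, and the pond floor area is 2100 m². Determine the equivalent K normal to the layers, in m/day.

1.00e-05

Flow is perpendicular to layering, so the layers act in series and the equivalent K is the thickness-weighted harmonic mean.
Total thickness L = 12.7 + 10.5 + 12.9 = 36.10 m.
Σ(b_i/K_i) = 12.7/39.2 + 10.5/2.91e-06 + 12.9/0.417 = 3.608e+06 d.
K_eq = L / Σ(b_i/K_i) = 36.10 / 3.608e+06 = 1.000e-05 m/day.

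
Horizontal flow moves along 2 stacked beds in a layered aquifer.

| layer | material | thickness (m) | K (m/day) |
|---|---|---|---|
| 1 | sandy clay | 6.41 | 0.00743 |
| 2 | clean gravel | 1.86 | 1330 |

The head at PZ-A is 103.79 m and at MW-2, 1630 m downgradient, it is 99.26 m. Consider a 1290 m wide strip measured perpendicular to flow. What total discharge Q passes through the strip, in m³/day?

8870

Flow is parallel to layering, so each bed carries its own Darcy discharge and the transmissivities add.
Σ(K_i·b_i) = 0.00743×6.41 + 1330×1.86 = 2474 m²/day.
Hydraulic gradient i = (103.79 − 99.26) / 1630 = 4.53 / 1630 = 0.002779.
Q = Σ(K_i·b_i) · W · i = 2474 × 1290 × 0.002779 = 8869 m³/day.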